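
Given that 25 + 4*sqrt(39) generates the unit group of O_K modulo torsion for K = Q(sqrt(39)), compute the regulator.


epsilon = 25 + 4*sqrt(39)
= 49.9800
R = ln(49.9800)
= 3.9116

3.9116


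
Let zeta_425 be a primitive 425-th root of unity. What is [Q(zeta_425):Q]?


The degree equals Euler's totient phi(425).
425 = 5^2 * 17
phi(425) = 320

320


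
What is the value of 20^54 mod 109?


p = 109 is prime and the exponent is (p-1)/2 = 54, so by Euler's criterion 20^54 = (20/109) = +1 or -1 mod 109.
Compute by square-and-multiply:
  54 = 32 + 16 + 4 + 2 (binary 110110)
  Repeated squaring mod 109: 20^1 = 20, 20^2 = 73, 20^4 = 97, 20^8 = 35, 20^16 = 26, 20^32 = 22
  20^54 = 20^32 * 20^16 * 20^4 * 20^2 = 22 * 26 * 97 * 73 mod 109
    22 * 26 = 572 = 27 mod 109
    27 * 97 = 2619 = 3 mod 109
    3 * 73 = 219 = 1 mod 109
  20^54 = 1 mod 109
Result 1: 20 is a quadratic residue mod 109.
20^54 mod 109 = 1

1


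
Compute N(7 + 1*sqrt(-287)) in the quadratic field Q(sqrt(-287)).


N(a + b*sqrt(d)) = a^2 - d*b^2
= (7)^2 - (-287)*(1)^2
= 49 + 287
= 336

336


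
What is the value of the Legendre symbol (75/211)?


p = 211 is prime, so compute (75/211) with the reciprocity algorithm (Jacobi-symbol steps: pull out 2s via (2/n), flip via reciprocity, reduce):
  reciprocity: (75/211) -> -(211/75)
  reduce: (61/75)
  reciprocity: (61/75) -> +(75/61)
  reduce: (14/61)
  pull out 2: (2/61) = -1  (since 61 mod 8 = 5)
  reciprocity: (7/61) -> +(61/7)
  reduce: (5/7)
  reciprocity: (5/7) -> +(7/5)
  reduce: (2/5)
  pull out 2: (2/5) = -1  (since 5 mod 8 = 5)
  (1/5) = 1
Product of signs = -1
(75/211) = -1

-1


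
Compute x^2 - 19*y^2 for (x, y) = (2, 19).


x^2 - d*y^2
= 2^2 - 19*19^2
= 4 - 6859
= -6855

-6855


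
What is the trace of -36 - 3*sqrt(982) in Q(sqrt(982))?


Tr(a + b*sqrt(d)) = (a + b*sqrt(d)) + (a - b*sqrt(d)) = 2a
= 2 * (-36)
= -72

-72


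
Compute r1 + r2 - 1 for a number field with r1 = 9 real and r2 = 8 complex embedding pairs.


By Dirichlet's unit theorem:
rank = r1 + r2 - 1
= 9 + 8 - 1
= 16

16


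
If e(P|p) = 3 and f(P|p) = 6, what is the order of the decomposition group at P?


|D_P| = e * f
= 3 * 6
= 18

18


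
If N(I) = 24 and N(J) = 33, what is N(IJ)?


N(IJ) = N(I) * N(J)
= 24 * 33
= 792

792


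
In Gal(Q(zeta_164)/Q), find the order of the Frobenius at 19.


The Frobenius at p in Gal(Q(zeta_n)/Q) = (Z/nZ)* is the class of p, so its order is ord_164(19), the smallest k >= 1 with 19^k = 1 mod 164.
n = 164 = 2^2 * 41, phi(164) = 80; the order divides phi(n).
Divisors of 80: 1, 2, 4, 5, 8, 10, 16, 20, 40, 80
Repeated squaring mod 164: 19^1 = 19, 19^2 = 33, 19^4 = 105, 19^8 = 37, 19^16 = 57, 19^32 = 133, 19^64 = 141
Test divisors in increasing order:
  k=1: 19^1 = 19 mod 164
  k=2: 19^2 = 33 mod 164
  k=4: 19^4 = 105 mod 164
  k=5: 19^5 = 105 * 19 = 27 mod 164
  k=8: 19^8 = 37 mod 164
  k=10: 19^10 = 37 * 33 = 73 mod 164
  k=16: 19^16 = 57 mod 164
  k=20: 19^20 = 57 * 105 = 81 mod 164
  k=40: 19^40 = 133 * 37 = 1 mod 164  <- first divisor giving 1
Order = 40

40


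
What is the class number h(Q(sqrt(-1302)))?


K = Q(sqrt(-1302)). d mod 4 = 2, so D = disc(K) = 4d = -5208
h(K) equals the number of primitive reduced positive-definite forms (a, b, c) = a*x^2 + b*x*y + c*y^2 with b^2 - 4ac = D,
where reduced means |b| <= a <= c, with b >= 0 whenever |b| = a or a = c, and primitive means gcd(a, b, c) = 1.
Reduced forces 3a^2 <= |D| = 5208, so 1 <= a <= 41; b must have the parity of D, and c = (b^2 - D)/(4a) must be an integer >= a.
Enumerate a = 1..41, b in [-a, a]:
  a=1: (1, 0, 1302)  [1]
  a=2: (2, 0, 651)  [1]
  a=3: (3, 0, 434)  [1]
  a=4..5: none
  a=6: (6, 0, 217)  [1]
  a=7: (7, 0, 186)  [1]
  a=8..13: none
  a=14: (14, 0, 93)  [1]
  a=15..18: none
  a=19: (19, -6, 69), (19, 6, 69)  [2]
  a=20: none
  a=21: (21, 0, 62)  [1]
  a=22: none
  a=23: (23, -6, 57), (23, 6, 57)  [2]
  a=24..30: none
  a=31: (31, 0, 42)  [1]
  a=32..36: none
  a=37: (37, -34, 43), (37, 34, 43)  [2]
  a=38: (38, -32, 41), (38, 32, 41)  [2]
  a=39..41: none
Total reduced forms: 1 + 1 + 1 + 1 + 1 + 1 + 2 + 1 + 2 + 1 + 2 + 2 = 16
h = 16

16


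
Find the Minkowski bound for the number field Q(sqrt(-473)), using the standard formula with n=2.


d = -473, d mod 4 = 3, so disc(K) = 4d = -1892; |disc(K)| = 1892
Imaginary quadratic field, so n = 2, s = r2 = 1, r1 = 0
M = (n!/n^n) * (4/pi)^s * sqrt(|disc(K)|) = (2!/2^2) * (4/pi)^1 * sqrt(1892)
= 0.5 * 1.273240 * 43.497126
= 27.6911

27.6911


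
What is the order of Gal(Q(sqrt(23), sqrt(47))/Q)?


The 2 square roots of distinct primes are multiplicatively independent over Q,
so [K:Q] = 2^2 and Gal(K/Q) is isomorphic to (Z/2Z)^2.
|Gal| = 2^2 = 4

4


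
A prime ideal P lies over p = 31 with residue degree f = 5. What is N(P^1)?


N(P^a) = p^(a*f)
= 31^(1*5)
= 31^5
= 28629151

28629151


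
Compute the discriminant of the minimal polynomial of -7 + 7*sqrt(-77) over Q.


The element -7 + 7*sqrt(-77) has minimal polynomial:
x^2 + 14*x + 3822
Discriminant = (14)^2 - 4*(3822)
= 196 - 15288
= -15092

-15092


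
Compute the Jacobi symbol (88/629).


Compute (88/629) via quadratic reciprocity:
  pull out 2: (2/629) = -1  (since 629 mod 8 = 5)
  pull out 2: (2/629) = -1  (since 629 mod 8 = 5)
  pull out 2: (2/629) = -1  (since 629 mod 8 = 5)
  reciprocity: (11/629) -> +(629/11)
  reduce: (2/11)
  pull out 2: (2/11) = -1  (since 11 mod 8 = 3)
  (1/11) = 1
Product of signs = 1

1


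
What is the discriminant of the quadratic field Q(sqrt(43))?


For K = Q(sqrt(d)) with d squarefree: disc(K) = d if d = 1 mod 4, and disc(K) = 4d if d = 2 or 3 mod 4.
Here d = 43, and d mod 4 = 3.
d = 3 mod 4, not 1 (O_K = Z[sqrt(d)]), so disc(K) = 4d = 4 * (43) = 172

172


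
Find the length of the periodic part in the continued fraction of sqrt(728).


Run the CF algorithm for sqrt(728).
a_0 = floor(sqrt(728)) = 26; set m_0=0, q_0=1.
Recurrence: m' = q*a - m,  q' = (d - m'^2)/q,  a' = floor((a_0 + m')/q').
  step 1: m=26, q=52, a=1
  step 2: m=26, q=1, a=52
a_2 = 2*a_0 = 52, so the period closes here.
sqrt(728) = [26; 1, 52]
Period length = 2

2


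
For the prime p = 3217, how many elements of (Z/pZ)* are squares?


For prime p, the number of non-zero quadratic residues is (p-1)/2.
= (3217-1)/2
= 1608

1608


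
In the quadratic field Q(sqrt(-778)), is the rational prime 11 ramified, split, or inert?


K = Q(sqrt(-778)). Since d mod 4 = 2, disc(K) = -3112.
Check p | disc: -3112 mod 11 = 1.
p does not divide disc. Compute Legendre symbol (d/p):
3^((11-1)/2) mod 11 = 1
(d/p) = 1, so p splits: (p) = P*P' with e=1, f=1, g=2.
Therefore p is split.

split


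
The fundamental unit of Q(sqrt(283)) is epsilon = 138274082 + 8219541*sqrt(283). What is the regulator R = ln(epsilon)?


epsilon = 138274082 + 8219541*sqrt(283)
= 2.7655e+08
R = ln(2.7655e+08)
= 19.4379

19.4379


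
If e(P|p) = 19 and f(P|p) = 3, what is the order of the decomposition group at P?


|D_P| = e * f
= 19 * 3
= 57

57


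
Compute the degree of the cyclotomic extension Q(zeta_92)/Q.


The degree equals Euler's totient phi(92).
92 = 2^2 * 23
phi(92) = 44

44


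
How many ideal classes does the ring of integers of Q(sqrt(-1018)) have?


K = Q(sqrt(-1018)). d mod 4 = 2, so D = disc(K) = 4d = -4072
h(K) equals the number of primitive reduced positive-definite forms (a, b, c) = a*x^2 + b*x*y + c*y^2 with b^2 - 4ac = D,
where reduced means |b| <= a <= c, with b >= 0 whenever |b| = a or a = c, and primitive means gcd(a, b, c) = 1.
Reduced forces 3a^2 <= |D| = 4072, so 1 <= a <= 36; b must have the parity of D, and c = (b^2 - D)/(4a) must be an integer >= a.
Enumerate a = 1..36, b in [-a, a]:
  a=1: (1, 0, 1018)  [1]
  a=2: (2, 0, 509)  [1]
  a=3..6: none
  a=7: (7, -4, 146), (7, 4, 146)  [2]
  a=8..10: none
  a=11: (11, -8, 94), (11, 8, 94)  [2]
  a=12: none
  a=13: (13, -6, 79), (13, 6, 79)  [2]
  a=14: (14, -4, 73), (14, 4, 73)  [2]
  a=15..16: none
  a=17: (17, -12, 62), (17, 12, 62)  [2]
  a=18..21: none
  a=22: (22, -8, 47), (22, 8, 47)  [2]
  a=23..25: none
  a=26: (26, -20, 43), (26, 20, 43)  [2]
  a=27..30: none
  a=31: (31, -12, 34), (31, 12, 34)  [2]
  a=32..36: none
Total reduced forms: 1 + 1 + 2 + 2 + 2 + 2 + 2 + 2 + 2 + 2 = 18
h = 18

18


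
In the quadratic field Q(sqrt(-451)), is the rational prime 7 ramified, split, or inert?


K = Q(sqrt(-451)). Since d mod 4 = 1, disc(K) = -451.
Check p | disc: -451 mod 7 = 4.
p does not divide disc. Compute Legendre symbol (d/p):
4^((7-1)/2) mod 7 = 1
(d/p) = 1, so p splits: (p) = P*P' with e=1, f=1, g=2.
Therefore p is split.

split


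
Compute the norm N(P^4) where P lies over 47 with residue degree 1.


N(P^a) = p^(a*f)
= 47^(4*1)
= 47^4
= 4879681

4879681


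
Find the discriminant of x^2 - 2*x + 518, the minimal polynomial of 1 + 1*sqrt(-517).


The element 1 + 1*sqrt(-517) has minimal polynomial:
x^2 - 2*x + 518
Discriminant = (-2)^2 - 4*(518)
= 4 - 2072
= -2068

-2068


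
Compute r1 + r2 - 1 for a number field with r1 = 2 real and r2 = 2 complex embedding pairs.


By Dirichlet's unit theorem:
rank = r1 + r2 - 1
= 2 + 2 - 1
= 3

3


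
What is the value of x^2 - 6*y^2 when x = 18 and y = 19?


x^2 - d*y^2
= 18^2 - 6*19^2
= 324 - 2166
= -1842

-1842


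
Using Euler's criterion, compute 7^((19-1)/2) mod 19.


p = 19 is prime and the exponent is (p-1)/2 = 9, so by Euler's criterion 7^9 = (7/19) = +1 or -1 mod 19.
Compute by square-and-multiply:
  9 = 8 + 1 (binary 1001)
  Repeated squaring mod 19: 7^1 = 7, 7^2 = 11, 7^4 = 7, 7^8 = 11
  7^9 = 7^8 * 7^1 = 11 * 7 mod 19
    11 * 7 = 77 = 1 mod 19
  7^9 = 1 mod 19
Result 1: 7 is a quadratic residue mod 19.
7^9 mod 19 = 1

1


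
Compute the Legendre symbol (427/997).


p = 997 is prime, so compute (427/997) with the reciprocity algorithm (Jacobi-symbol steps: pull out 2s via (2/n), flip via reciprocity, reduce):
  reciprocity: (427/997) -> +(997/427)
  reduce: (143/427)
  reciprocity: (143/427) -> -(427/143)
  reduce: (141/143)
  reciprocity: (141/143) -> +(143/141)
  reduce: (2/141)
  pull out 2: (2/141) = -1  (since 141 mod 8 = 5)
  (1/141) = 1
Product of signs = 1
(427/997) = 1

1


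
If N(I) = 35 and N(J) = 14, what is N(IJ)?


N(IJ) = N(I) * N(J)
= 35 * 14
= 490

490


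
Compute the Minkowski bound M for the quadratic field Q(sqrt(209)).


d = 209, d mod 4 = 1, so disc(K) = d = 209; |disc(K)| = 209
Real quadratic field, so n = 2, s = r2 = 0, r1 = 2
M = (n!/n^n) * (4/pi)^s * sqrt(|disc(K)|) = (2!/2^2) * (4/pi)^0 * sqrt(209)
= 0.5 * 1.000000 * 14.456832
= 7.2284

7.2284


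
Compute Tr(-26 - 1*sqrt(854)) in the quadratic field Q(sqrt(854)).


Tr(a + b*sqrt(d)) = (a + b*sqrt(d)) + (a - b*sqrt(d)) = 2a
= 2 * (-26)
= -52

-52


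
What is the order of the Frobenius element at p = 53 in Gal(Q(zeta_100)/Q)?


The Frobenius at p in Gal(Q(zeta_n)/Q) = (Z/nZ)* is the class of p, so its order is ord_100(53), the smallest k >= 1 with 53^k = 1 mod 100.
n = 100 = 2^2 * 5^2, phi(100) = 40; the order divides phi(n).
Divisors of 40: 1, 2, 4, 5, 8, 10, 20, 40
Repeated squaring mod 100: 53^1 = 53, 53^2 = 9, 53^4 = 81, 53^8 = 61, 53^16 = 21, 53^32 = 41
Test divisors in increasing order:
  k=1: 53^1 = 53 mod 100
  k=2: 53^2 = 9 mod 100
  k=4: 53^4 = 81 mod 100
  k=5: 53^5 = 81 * 53 = 93 mod 100
  k=8: 53^8 = 61 mod 100
  k=10: 53^10 = 61 * 9 = 49 mod 100
  k=20: 53^20 = 21 * 81 = 1 mod 100  <- first divisor giving 1
Order = 20

20


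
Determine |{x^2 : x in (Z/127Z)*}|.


For prime p, the number of non-zero quadratic residues is (p-1)/2.
= (127-1)/2
= 63

63


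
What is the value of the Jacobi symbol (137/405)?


Compute (137/405) via quadratic reciprocity:
  reciprocity: (137/405) -> +(405/137)
  reduce: (131/137)
  reciprocity: (131/137) -> +(137/131)
  reduce: (6/131)
  pull out 2: (2/131) = -1  (since 131 mod 8 = 3)
  reciprocity: (3/131) -> -(131/3)
  reduce: (2/3)
  pull out 2: (2/3) = -1  (since 3 mod 8 = 3)
  (1/3) = 1
Product of signs = -1

-1


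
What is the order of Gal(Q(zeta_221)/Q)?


|Gal(Q(zeta_221)/Q)| = phi(221)
= 192

192


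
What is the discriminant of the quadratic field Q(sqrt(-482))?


For K = Q(sqrt(d)) with d squarefree: disc(K) = d if d = 1 mod 4, and disc(K) = 4d if d = 2 or 3 mod 4.
Here d = -482, and d mod 4 = 2.
d = 2 mod 4, not 1 (O_K = Z[sqrt(d)]), so disc(K) = 4d = 4 * (-482) = -1928

-1928


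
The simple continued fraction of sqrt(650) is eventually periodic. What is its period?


Run the CF algorithm for sqrt(650).
a_0 = floor(sqrt(650)) = 25; set m_0=0, q_0=1.
Recurrence: m' = q*a - m,  q' = (d - m'^2)/q,  a' = floor((a_0 + m')/q').
  step 1: m=25, q=25, a=2
  step 2: m=25, q=1, a=50
a_2 = 2*a_0 = 50, so the period closes here.
sqrt(650) = [25; 2, 50]
Period length = 2

2


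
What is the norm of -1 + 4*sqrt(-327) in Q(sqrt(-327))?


N(a + b*sqrt(d)) = a^2 - d*b^2
= (-1)^2 - (-327)*(4)^2
= 1 + 5232
= 5233

5233


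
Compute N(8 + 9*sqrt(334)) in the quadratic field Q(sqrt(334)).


N(a + b*sqrt(d)) = a^2 - d*b^2
= (8)^2 - (334)*(9)^2
= 64 - 27054
= -26990

-26990


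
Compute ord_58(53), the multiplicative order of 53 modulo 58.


We want ord_58(53), the smallest k >= 1 with 53^k = 1 mod 58.
n = 58 = 2 * 29, phi(58) = 28; the order divides phi(n).
Divisors of 28: 1, 2, 4, 7, 14, 28
Repeated squaring mod 58: 53^1 = 53, 53^2 = 25, 53^4 = 45, 53^8 = 53, 53^16 = 25
Test divisors in increasing order:
  k=1: 53^1 = 53 mod 58
  k=2: 53^2 = 25 mod 58
  k=4: 53^4 = 45 mod 58
  k=7: 53^7 = 45 * 25 * 53 = 1 mod 58  <- first divisor giving 1
Order = 7

7


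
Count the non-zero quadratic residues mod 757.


For prime p, the number of non-zero quadratic residues is (p-1)/2.
= (757-1)/2
= 378

378


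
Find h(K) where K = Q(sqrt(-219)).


K = Q(sqrt(-219)). d mod 4 = 1, so D = disc(K) = d = -219
h(K) equals the number of primitive reduced positive-definite forms (a, b, c) = a*x^2 + b*x*y + c*y^2 with b^2 - 4ac = D,
where reduced means |b| <= a <= c, with b >= 0 whenever |b| = a or a = c, and primitive means gcd(a, b, c) = 1.
Reduced forces 3a^2 <= |D| = 219, so 1 <= a <= 8; b must have the parity of D, and c = (b^2 - D)/(4a) must be an integer >= a.
Enumerate a = 1..8, b in [-a, a]:
  a=1: (1, 1, 55)  [1]
  a=2: none
  a=3: (3, 3, 19)  [1]
  a=4: none
  a=5: (5, -1, 11), (5, 1, 11)  [2]
  a=6..8: none
Total reduced forms: 1 + 1 + 2 = 4
h = 4

4


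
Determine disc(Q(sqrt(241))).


For K = Q(sqrt(d)) with d squarefree: disc(K) = d if d = 1 mod 4, and disc(K) = 4d if d = 2 or 3 mod 4.
Here d = 241, and d mod 4 = 1.
d = 1 mod 4 (O_K = Z[(1+sqrt(d))/2]), so disc(K) = d = 241

241


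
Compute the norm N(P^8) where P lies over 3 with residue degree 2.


N(P^a) = p^(a*f)
= 3^(8*2)
= 3^16
= 43046721

43046721


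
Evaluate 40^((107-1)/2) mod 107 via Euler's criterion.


p = 107 is prime and the exponent is (p-1)/2 = 53, so by Euler's criterion 40^53 = (40/107) = +1 or -1 mod 107.
Compute by square-and-multiply:
  53 = 32 + 16 + 4 + 1 (binary 110101)
  Repeated squaring mod 107: 40^1 = 40, 40^2 = 102, 40^4 = 25, 40^8 = 90, 40^16 = 75, 40^32 = 61
  40^53 = 40^32 * 40^16 * 40^4 * 40^1 = 61 * 75 * 25 * 40 mod 107
    61 * 75 = 4575 = 81 mod 107
    81 * 25 = 2025 = 99 mod 107
    99 * 40 = 3960 = 1 mod 107
  40^53 = 1 mod 107
Result 1: 40 is a quadratic residue mod 107.
40^53 mod 107 = 1

1


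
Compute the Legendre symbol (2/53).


p = 53 is prime, so compute (2/53) with the reciprocity algorithm (Jacobi-symbol steps: pull out 2s via (2/n), flip via reciprocity, reduce):
  pull out 2: (2/53) = -1  (since 53 mod 8 = 5)
  (1/53) = 1
Product of signs = -1
(2/53) = -1

-1


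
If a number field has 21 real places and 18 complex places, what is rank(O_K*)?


By Dirichlet's unit theorem:
rank = r1 + r2 - 1
= 21 + 18 - 1
= 38

38


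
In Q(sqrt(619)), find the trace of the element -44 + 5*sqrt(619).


Tr(a + b*sqrt(d)) = (a + b*sqrt(d)) + (a - b*sqrt(d)) = 2a
= 2 * (-44)
= -88

-88


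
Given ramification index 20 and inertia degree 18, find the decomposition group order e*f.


|D_P| = e * f
= 20 * 18
= 360

360


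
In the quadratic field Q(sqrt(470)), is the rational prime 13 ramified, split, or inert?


K = Q(sqrt(470)). Since d mod 4 = 2, disc(K) = 1880.
Check p | disc: 1880 mod 13 = 8.
p does not divide disc. Compute Legendre symbol (d/p):
2^((13-1)/2) mod 13 = -1
(d/p) = -1, so p is inert: (p) stays prime with e=1, f=2, g=1.
Therefore p is inert.

inert


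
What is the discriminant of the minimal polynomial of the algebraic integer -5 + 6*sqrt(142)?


The element -5 + 6*sqrt(142) has minimal polynomial:
x^2 + 10*x - 5087
Discriminant = (10)^2 - 4*(-5087)
= 100 + 20348
= 20448

20448


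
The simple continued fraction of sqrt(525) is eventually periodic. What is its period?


Run the CF algorithm for sqrt(525).
a_0 = floor(sqrt(525)) = 22; set m_0=0, q_0=1.
Recurrence: m' = q*a - m,  q' = (d - m'^2)/q,  a' = floor((a_0 + m')/q').
  step 1: m=22, q=41, a=1
  step 2: m=19, q=4, a=10
  step 3: m=21, q=21, a=2
  step 4: m=21, q=4, a=10
  step 5: m=19, q=41, a=1
  step 6: m=22, q=1, a=44
a_6 = 2*a_0 = 44, so the period closes here.
sqrt(525) = [22; 1, 10, 2, 10, 1, 44]
Period length = 6

6


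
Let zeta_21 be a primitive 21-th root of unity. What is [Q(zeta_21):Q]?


The degree equals Euler's totient phi(21).
21 = 3 * 7
phi(21) = 12

12


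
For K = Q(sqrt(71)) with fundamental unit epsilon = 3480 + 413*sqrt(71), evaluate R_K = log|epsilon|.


epsilon = 3480 + 413*sqrt(71)
= 6959.9999
R = ln(6959.9999)
= 8.8479

8.8479


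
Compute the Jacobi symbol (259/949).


Compute (259/949) via quadratic reciprocity:
  reciprocity: (259/949) -> +(949/259)
  reduce: (172/259)
  pull out 2: (2/259) = -1  (since 259 mod 8 = 3)
  pull out 2: (2/259) = -1  (since 259 mod 8 = 3)
  reciprocity: (43/259) -> -(259/43)
  reduce: (1/43)
  (1/43) = 1
Product of signs = -1

-1


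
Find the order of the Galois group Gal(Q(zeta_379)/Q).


|Gal(Q(zeta_379)/Q)| = phi(379)
= 378

378


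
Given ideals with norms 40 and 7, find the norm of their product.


N(IJ) = N(I) * N(J)
= 40 * 7
= 280

280


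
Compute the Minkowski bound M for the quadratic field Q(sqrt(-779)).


d = -779, d mod 4 = 1, so disc(K) = d = -779; |disc(K)| = 779
Imaginary quadratic field, so n = 2, s = r2 = 1, r1 = 0
M = (n!/n^n) * (4/pi)^s * sqrt(|disc(K)|) = (2!/2^2) * (4/pi)^1 * sqrt(779)
= 0.5 * 1.273240 * 27.910571
= 17.7684

17.7684


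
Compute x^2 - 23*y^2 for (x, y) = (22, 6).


x^2 - d*y^2
= 22^2 - 23*6^2
= 484 - 828
= -344

-344


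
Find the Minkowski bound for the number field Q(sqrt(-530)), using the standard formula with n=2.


d = -530, d mod 4 = 2, so disc(K) = 4d = -2120; |disc(K)| = 2120
Imaginary quadratic field, so n = 2, s = r2 = 1, r1 = 0
M = (n!/n^n) * (4/pi)^s * sqrt(|disc(K)|) = (2!/2^2) * (4/pi)^1 * sqrt(2120)
= 0.5 * 1.273240 * 46.043458
= 29.3122

29.3122


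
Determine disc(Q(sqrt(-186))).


For K = Q(sqrt(d)) with d squarefree: disc(K) = d if d = 1 mod 4, and disc(K) = 4d if d = 2 or 3 mod 4.
Here d = -186, and d mod 4 = 2.
d = 2 mod 4, not 1 (O_K = Z[sqrt(d)]), so disc(K) = 4d = 4 * (-186) = -744

-744


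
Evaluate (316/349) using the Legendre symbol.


p = 349 is prime, so compute (316/349) with the reciprocity algorithm (Jacobi-symbol steps: pull out 2s via (2/n), flip via reciprocity, reduce):
  pull out 2: (2/349) = -1  (since 349 mod 8 = 5)
  pull out 2: (2/349) = -1  (since 349 mod 8 = 5)
  reciprocity: (79/349) -> +(349/79)
  reduce: (33/79)
  reciprocity: (33/79) -> +(79/33)
  reduce: (13/33)
  reciprocity: (13/33) -> +(33/13)
  reduce: (7/13)
  reciprocity: (7/13) -> +(13/7)
  reduce: (6/7)
  pull out 2: (2/7) = +1  (since 7 mod 8 = 7)
  reciprocity: (3/7) -> -(7/3)
  reduce: (1/3)
  (1/3) = 1
Product of signs = -1
(316/349) = -1

-1


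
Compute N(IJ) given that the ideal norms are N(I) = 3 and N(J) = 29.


N(IJ) = N(I) * N(J)
= 3 * 29
= 87

87


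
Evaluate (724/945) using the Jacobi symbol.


Compute (724/945) via quadratic reciprocity:
  pull out 2: (2/945) = +1  (since 945 mod 8 = 1)
  pull out 2: (2/945) = +1  (since 945 mod 8 = 1)
  reciprocity: (181/945) -> +(945/181)
  reduce: (40/181)
  pull out 2: (2/181) = -1  (since 181 mod 8 = 5)
  pull out 2: (2/181) = -1  (since 181 mod 8 = 5)
  pull out 2: (2/181) = -1  (since 181 mod 8 = 5)
  reciprocity: (5/181) -> +(181/5)
  reduce: (1/5)
  (1/5) = 1
Product of signs = -1

-1


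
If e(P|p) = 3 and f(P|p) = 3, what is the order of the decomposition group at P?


|D_P| = e * f
= 3 * 3
= 9

9


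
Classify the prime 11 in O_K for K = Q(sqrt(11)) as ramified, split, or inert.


K = Q(sqrt(11)). Since d mod 4 = 3, disc(K) = 44.
Check p | disc: 44 mod 11 = 0.
p divides disc, so p ramifies: (p) = P^2 with e=2, f=1, g=1.
Therefore p is ramified.

ramified


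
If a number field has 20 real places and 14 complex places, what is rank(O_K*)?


By Dirichlet's unit theorem:
rank = r1 + r2 - 1
= 20 + 14 - 1
= 33

33


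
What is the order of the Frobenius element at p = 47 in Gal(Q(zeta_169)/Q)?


The Frobenius at p in Gal(Q(zeta_n)/Q) = (Z/nZ)* is the class of p, so its order is ord_169(47), the smallest k >= 1 with 47^k = 1 mod 169.
n = 169 = 13^2, phi(169) = 156; the order divides phi(n).
Divisors of 156: 1, 2, 3, 4, 6, 12, 13, 26, 39, 52, 78, 156
Repeated squaring mod 169: 47^1 = 47, 47^2 = 12, 47^4 = 144, 47^8 = 118, 47^16 = 66, 47^32 = 131, 47^64 = 92, 47^128 = 14
Test divisors in increasing order:
  k=1: 47^1 = 47 mod 169
  k=2: 47^2 = 12 mod 169
  k=3: 47^3 = 12 * 47 = 57 mod 169
  k=4: 47^4 = 144 mod 169
  k=6: 47^6 = 144 * 12 = 38 mod 169
  k=12: 47^12 = 118 * 144 = 92 mod 169
  k=13: 47^13 = 118 * 144 * 47 = 99 mod 169
  k=26: 47^26 = 66 * 118 * 12 = 168 mod 169
  k=39: 47^39 = 131 * 144 * 12 * 47 = 70 mod 169
  k=52: 47^52 = 131 * 66 * 144 = 1 mod 169  <- first divisor giving 1
Order = 52

52


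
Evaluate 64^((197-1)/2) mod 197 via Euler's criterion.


p = 197 is prime and the exponent is (p-1)/2 = 98, so by Euler's criterion 64^98 = (64/197) = +1 or -1 mod 197.
Compute by square-and-multiply:
  98 = 64 + 32 + 2 (binary 1100010)
  Repeated squaring mod 197: 64^1 = 64, 64^2 = 156, 64^4 = 105, 64^8 = 190, 64^16 = 49, 64^32 = 37, 64^64 = 187
  64^98 = 64^64 * 64^32 * 64^2 = 187 * 37 * 156 mod 197
    187 * 37 = 6919 = 24 mod 197
    24 * 156 = 3744 = 1 mod 197
  64^98 = 1 mod 197
Result 1: 64 is a quadratic residue mod 197.
64^98 mod 197 = 1

1


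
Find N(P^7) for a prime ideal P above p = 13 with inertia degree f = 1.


N(P^a) = p^(a*f)
= 13^(7*1)
= 13^7
= 62748517

62748517


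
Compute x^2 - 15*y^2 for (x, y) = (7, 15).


x^2 - d*y^2
= 7^2 - 15*15^2
= 49 - 3375
= -3326

-3326


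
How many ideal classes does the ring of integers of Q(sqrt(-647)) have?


K = Q(sqrt(-647)). d mod 4 = 1, so D = disc(K) = d = -647
h(K) equals the number of primitive reduced positive-definite forms (a, b, c) = a*x^2 + b*x*y + c*y^2 with b^2 - 4ac = D,
where reduced means |b| <= a <= c, with b >= 0 whenever |b| = a or a = c, and primitive means gcd(a, b, c) = 1.
Reduced forces 3a^2 <= |D| = 647, so 1 <= a <= 14; b must have the parity of D, and c = (b^2 - D)/(4a) must be an integer >= a.
Enumerate a = 1..14, b in [-a, a]:
  a=1: (1, 1, 162)  [1]
  a=2: (2, -1, 81), (2, 1, 81)  [2]
  a=3: (3, -1, 54), (3, 1, 54)  [2]
  a=4: (4, -3, 41), (4, 3, 41)  [2]
  a=5: none
  a=6: (6, -5, 28), (6, -1, 27), (6, 1, 27), (6, 5, 28)  [4]
  a=7: (7, -5, 24), (7, 5, 24)  [2]
  a=8: (8, -5, 21), (8, 5, 21)  [2]
  a=9: (9, -1, 18), (9, 1, 18)  [2]
  a=10..11: none
  a=12: (12, -11, 16), (12, -5, 14), (12, 5, 14), (12, 11, 16)  [4]
  a=13: (13, -9, 14), (13, 9, 14)  [2]
  a=14: none
Total reduced forms: 1 + 2 + 2 + 2 + 4 + 2 + 2 + 2 + 4 + 2 = 23
h = 23

23


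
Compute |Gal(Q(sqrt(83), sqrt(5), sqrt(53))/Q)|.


The 3 square roots of distinct primes are multiplicatively independent over Q,
so [K:Q] = 2^3 and Gal(K/Q) is isomorphic to (Z/2Z)^3.
|Gal| = 2^3 = 8

8


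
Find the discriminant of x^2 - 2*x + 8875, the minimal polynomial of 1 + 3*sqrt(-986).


The element 1 + 3*sqrt(-986) has minimal polynomial:
x^2 - 2*x + 8875
Discriminant = (-2)^2 - 4*(8875)
= 4 - 35500
= -35496

-35496


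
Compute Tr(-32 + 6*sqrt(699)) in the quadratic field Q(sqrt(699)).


Tr(a + b*sqrt(d)) = (a + b*sqrt(d)) + (a - b*sqrt(d)) = 2a
= 2 * (-32)
= -64

-64


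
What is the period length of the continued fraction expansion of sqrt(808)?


Run the CF algorithm for sqrt(808).
a_0 = floor(sqrt(808)) = 28; set m_0=0, q_0=1.
Recurrence: m' = q*a - m,  q' = (d - m'^2)/q,  a' = floor((a_0 + m')/q').
  step 1: m=28, q=24, a=2
  step 2: m=20, q=17, a=2
  step 3: m=14, q=36, a=1
  step 4: m=22, q=9, a=5
  step 5: m=23, q=31, a=1
  step 6: m=8, q=24, a=1
  step 7: m=16, q=23, a=1
  step 8: m=7, q=33, a=1
  step 9: m=26, q=4, a=13
  step 10: m=26, q=33, a=1
  step 11: m=7, q=23, a=1
  step 12: m=16, q=24, a=1
  step 13: m=8, q=31, a=1
  step 14: m=23, q=9, a=5
  step 15: m=22, q=36, a=1
  step 16: m=14, q=17, a=2
  step 17: m=20, q=24, a=2
  step 18: m=28, q=1, a=56
a_18 = 2*a_0 = 56, so the period closes here.
sqrt(808) = [28; 2, 2, 1, 5, 1, 1, 1, 1, 13, 1, 1, 1, 1, 5, 1, 2, 2, 56]
Period length = 18

18


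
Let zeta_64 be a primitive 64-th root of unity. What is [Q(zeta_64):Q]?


The degree equals Euler's totient phi(64).
64 = 2^6
phi(64) = 32

32


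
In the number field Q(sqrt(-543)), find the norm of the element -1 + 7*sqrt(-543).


N(a + b*sqrt(d)) = a^2 - d*b^2
= (-1)^2 - (-543)*(7)^2
= 1 + 26607
= 26608

26608


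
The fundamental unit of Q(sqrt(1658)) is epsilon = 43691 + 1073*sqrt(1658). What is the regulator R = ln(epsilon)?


epsilon = 43691 + 1073*sqrt(1658)
= 87382.0000
R = ln(87382.0000)
= 11.3780

11.3780


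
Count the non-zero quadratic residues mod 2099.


For prime p, the number of non-zero quadratic residues is (p-1)/2.
= (2099-1)/2
= 1049

1049


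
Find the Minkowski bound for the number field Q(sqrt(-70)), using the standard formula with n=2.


d = -70, d mod 4 = 2, so disc(K) = 4d = -280; |disc(K)| = 280
Imaginary quadratic field, so n = 2, s = r2 = 1, r1 = 0
M = (n!/n^n) * (4/pi)^s * sqrt(|disc(K)|) = (2!/2^2) * (4/pi)^1 * sqrt(280)
= 0.5 * 1.273240 * 16.733201
= 10.6527

10.6527


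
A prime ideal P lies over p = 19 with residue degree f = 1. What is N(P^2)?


N(P^a) = p^(a*f)
= 19^(2*1)
= 19^2
= 361

361


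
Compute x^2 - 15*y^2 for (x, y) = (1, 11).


x^2 - d*y^2
= 1^2 - 15*11^2
= 1 - 1815
= -1814

-1814


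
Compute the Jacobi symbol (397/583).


Compute (397/583) via quadratic reciprocity:
  reciprocity: (397/583) -> +(583/397)
  reduce: (186/397)
  pull out 2: (2/397) = -1  (since 397 mod 8 = 5)
  reciprocity: (93/397) -> +(397/93)
  reduce: (25/93)
  reciprocity: (25/93) -> +(93/25)
  reduce: (18/25)
  pull out 2: (2/25) = +1  (since 25 mod 8 = 1)
  reciprocity: (9/25) -> +(25/9)
  reduce: (7/9)
  reciprocity: (7/9) -> +(9/7)
  reduce: (2/7)
  pull out 2: (2/7) = +1  (since 7 mod 8 = 7)
  (1/7) = 1
Product of signs = -1

-1


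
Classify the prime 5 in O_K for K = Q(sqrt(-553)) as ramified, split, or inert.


K = Q(sqrt(-553)). Since d mod 4 = 3, disc(K) = -2212.
Check p | disc: -2212 mod 5 = 3.
p does not divide disc. Compute Legendre symbol (d/p):
2^((5-1)/2) mod 5 = -1
(d/p) = -1, so p is inert: (p) stays prime with e=1, f=2, g=1.
Therefore p is inert.

inert


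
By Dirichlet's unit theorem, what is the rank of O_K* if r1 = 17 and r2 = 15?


By Dirichlet's unit theorem:
rank = r1 + r2 - 1
= 17 + 15 - 1
= 31

31


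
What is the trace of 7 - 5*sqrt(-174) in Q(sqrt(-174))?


Tr(a + b*sqrt(d)) = (a + b*sqrt(d)) + (a - b*sqrt(d)) = 2a
= 2 * (7)
= 14

14


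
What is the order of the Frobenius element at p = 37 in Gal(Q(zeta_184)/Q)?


The Frobenius at p in Gal(Q(zeta_n)/Q) = (Z/nZ)* is the class of p, so its order is ord_184(37), the smallest k >= 1 with 37^k = 1 mod 184.
n = 184 = 2^3 * 23, phi(184) = 88; the order divides phi(n).
Divisors of 88: 1, 2, 4, 8, 11, 22, 44, 88
Repeated squaring mod 184: 37^1 = 37, 37^2 = 81, 37^4 = 121, 37^8 = 105, 37^16 = 169, 37^32 = 41, 37^64 = 25
Test divisors in increasing order:
  k=1: 37^1 = 37 mod 184
  k=2: 37^2 = 81 mod 184
  k=4: 37^4 = 121 mod 184
  k=8: 37^8 = 105 mod 184
  k=11: 37^11 = 105 * 81 * 37 = 45 mod 184
  k=22: 37^22 = 169 * 121 * 81 = 1 mod 184  <- first divisor giving 1
Order = 22

22


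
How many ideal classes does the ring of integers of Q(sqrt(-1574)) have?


K = Q(sqrt(-1574)). d mod 4 = 2, so D = disc(K) = 4d = -6296
h(K) equals the number of primitive reduced positive-definite forms (a, b, c) = a*x^2 + b*x*y + c*y^2 with b^2 - 4ac = D,
where reduced means |b| <= a <= c, with b >= 0 whenever |b| = a or a = c, and primitive means gcd(a, b, c) = 1.
Reduced forces 3a^2 <= |D| = 6296, so 1 <= a <= 45; b must have the parity of D, and c = (b^2 - D)/(4a) must be an integer >= a.
Enumerate a = 1..45, b in [-a, a]:
  a=1: (1, 0, 1574)  [1]
  a=2: (2, 0, 787)  [1]
  a=3: (3, -2, 525), (3, 2, 525)  [2]
  a=4: none
  a=5: (5, -2, 315), (5, 2, 315)  [2]
  a=6: (6, -4, 263), (6, 4, 263)  [2]
  a=7: (7, -2, 225), (7, 2, 225)  [2]
  a=8: none
  a=9: (9, -2, 175), (9, 2, 175)  [2]
  a=10: (10, -8, 159), (10, 8, 159)  [2]
  a=11..12: none
  a=13: (13, -10, 123), (13, 10, 123)  [2]
  a=14: (14, -12, 115), (14, 12, 115)  [2]
  a=15: (15, -8, 106), (15, -2, 105), (15, 2, 105), (15, 8, 106)  [4]
  a=16..17: none
  a=18: (18, -16, 91), (18, 16, 91)  [2]
  a=19..20: none
  a=21: (21, -16, 78), (21, -2, 75), (21, 2, 75), (21, 16, 78)  [4]
  a=22: none
  a=23: (23, -12, 70), (23, 12, 70)  [2]
  a=24: none
  a=25: (25, -2, 63), (25, 2, 63)  [2]
  a=26: (26, -16, 63), (26, 16, 63)  [2]
  a=27: (27, -20, 62), (27, 20, 62)  [2]
  a=28..29: none
  a=30: (30, -28, 59), (30, -8, 53), (30, 8, 53), (30, 28, 59)  [4]
  a=31: (31, -20, 54), (31, 20, 54)  [2]
  a=32..34: none
  a=35: (35, -12, 46), (35, -2, 45), (35, 2, 45), (35, 12, 46)  [4]
  a=36..38: none
  a=39: (39, -16, 42), (39, -10, 41), (39, 10, 41), (39, 16, 42)  [4]
  a=40..41: none
  a=42: (42, -40, 47), (42, 40, 47)  [2]
  a=43: (43, -38, 45), (43, 38, 45)  [2]
  a=44..45: none
Total reduced forms: 1 + 1 + 2 + 2 + 2 + 2 + 2 + 2 + 2 + 2 + 4 + 2 + 4 + 2 + 2 + 2 + 2 + 4 + 2 + 4 + 4 + 2 + 2 = 54
h = 54

54


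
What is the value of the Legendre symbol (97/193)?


p = 193 is prime, so compute (97/193) with the reciprocity algorithm (Jacobi-symbol steps: pull out 2s via (2/n), flip via reciprocity, reduce):
  reciprocity: (97/193) -> +(193/97)
  reduce: (96/97)
  pull out 2: (2/97) = +1  (since 97 mod 8 = 1)
  pull out 2: (2/97) = +1  (since 97 mod 8 = 1)
  pull out 2: (2/97) = +1  (since 97 mod 8 = 1)
  pull out 2: (2/97) = +1  (since 97 mod 8 = 1)
  pull out 2: (2/97) = +1  (since 97 mod 8 = 1)
  reciprocity: (3/97) -> +(97/3)
  reduce: (1/3)
  (1/3) = 1
Product of signs = 1
(97/193) = 1

1


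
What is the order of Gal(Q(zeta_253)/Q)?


|Gal(Q(zeta_253)/Q)| = phi(253)
= 220

220


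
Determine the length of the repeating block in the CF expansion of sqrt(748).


Run the CF algorithm for sqrt(748).
a_0 = floor(sqrt(748)) = 27; set m_0=0, q_0=1.
Recurrence: m' = q*a - m,  q' = (d - m'^2)/q,  a' = floor((a_0 + m')/q').
  step 1: m=27, q=19, a=2
  step 2: m=11, q=33, a=1
  step 3: m=22, q=8, a=6
  step 4: m=26, q=9, a=5
  step 5: m=19, q=43, a=1
  step 6: m=24, q=4, a=12
  step 7: m=24, q=43, a=1
  step 8: m=19, q=9, a=5
  step 9: m=26, q=8, a=6
  step 10: m=22, q=33, a=1
  step 11: m=11, q=19, a=2
  step 12: m=27, q=1, a=54
a_12 = 2*a_0 = 54, so the period closes here.
sqrt(748) = [27; 2, 1, 6, 5, 1, 12, 1, 5, 6, 1, 2, 54]
Period length = 12

12


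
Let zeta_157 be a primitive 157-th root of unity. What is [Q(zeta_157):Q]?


The degree equals Euler's totient phi(157).
157 = 157
phi(157) = 156

156


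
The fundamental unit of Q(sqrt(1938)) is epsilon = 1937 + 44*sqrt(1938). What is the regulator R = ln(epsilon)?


epsilon = 1937 + 44*sqrt(1938)
= 3873.9997
R = ln(3873.9997)
= 8.2620

8.2620


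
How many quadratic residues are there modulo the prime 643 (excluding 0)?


For prime p, the number of non-zero quadratic residues is (p-1)/2.
= (643-1)/2
= 321

321


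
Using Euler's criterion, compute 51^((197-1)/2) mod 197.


p = 197 is prime and the exponent is (p-1)/2 = 98, so by Euler's criterion 51^98 = (51/197) = +1 or -1 mod 197.
Compute by square-and-multiply:
  98 = 64 + 32 + 2 (binary 1100010)
  Repeated squaring mod 197: 51^1 = 51, 51^2 = 40, 51^4 = 24, 51^8 = 182, 51^16 = 28, 51^32 = 193, 51^64 = 16
  51^98 = 51^64 * 51^32 * 51^2 = 16 * 193 * 40 mod 197
    16 * 193 = 3088 = 133 mod 197
    133 * 40 = 5320 = 1 mod 197
  51^98 = 1 mod 197
Result 1: 51 is a quadratic residue mod 197.
51^98 mod 197 = 1

1


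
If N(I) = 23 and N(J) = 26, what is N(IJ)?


N(IJ) = N(I) * N(J)
= 23 * 26
= 598

598


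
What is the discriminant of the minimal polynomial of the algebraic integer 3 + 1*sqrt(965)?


The element 3 + 1*sqrt(965) has minimal polynomial:
x^2 - 6*x - 956
Discriminant = (-6)^2 - 4*(-956)
= 36 + 3824
= 3860

3860


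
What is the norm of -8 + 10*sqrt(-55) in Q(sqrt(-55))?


N(a + b*sqrt(d)) = a^2 - d*b^2
= (-8)^2 - (-55)*(10)^2
= 64 + 5500
= 5564

5564


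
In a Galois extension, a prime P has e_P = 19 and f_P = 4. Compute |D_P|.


|D_P| = e * f
= 19 * 4
= 76

76


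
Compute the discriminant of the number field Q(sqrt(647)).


For K = Q(sqrt(d)) with d squarefree: disc(K) = d if d = 1 mod 4, and disc(K) = 4d if d = 2 or 3 mod 4.
Here d = 647, and d mod 4 = 3.
d = 3 mod 4, not 1 (O_K = Z[sqrt(d)]), so disc(K) = 4d = 4 * (647) = 2588

2588


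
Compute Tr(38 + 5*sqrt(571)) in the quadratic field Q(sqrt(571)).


Tr(a + b*sqrt(d)) = (a + b*sqrt(d)) + (a - b*sqrt(d)) = 2a
= 2 * (38)
= 76

76


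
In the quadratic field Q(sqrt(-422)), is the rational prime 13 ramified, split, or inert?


K = Q(sqrt(-422)). Since d mod 4 = 2, disc(K) = -1688.
Check p | disc: -1688 mod 13 = 2.
p does not divide disc. Compute Legendre symbol (d/p):
7^((13-1)/2) mod 13 = -1
(d/p) = -1, so p is inert: (p) stays prime with e=1, f=2, g=1.
Therefore p is inert.

inert


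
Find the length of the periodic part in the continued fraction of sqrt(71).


Run the CF algorithm for sqrt(71).
a_0 = floor(sqrt(71)) = 8; set m_0=0, q_0=1.
Recurrence: m' = q*a - m,  q' = (d - m'^2)/q,  a' = floor((a_0 + m')/q').
  step 1: m=8, q=7, a=2
  step 2: m=6, q=5, a=2
  step 3: m=4, q=11, a=1
  step 4: m=7, q=2, a=7
  step 5: m=7, q=11, a=1
  step 6: m=4, q=5, a=2
  step 7: m=6, q=7, a=2
  step 8: m=8, q=1, a=16
a_8 = 2*a_0 = 16, so the period closes here.
sqrt(71) = [8; 2, 2, 1, 7, 1, 2, 2, 16]
Period length = 8

8


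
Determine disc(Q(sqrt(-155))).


For K = Q(sqrt(d)) with d squarefree: disc(K) = d if d = 1 mod 4, and disc(K) = 4d if d = 2 or 3 mod 4.
Here d = -155, and d mod 4 = 1.
d = 1 mod 4 (O_K = Z[(1+sqrt(d))/2]), so disc(K) = d = -155

-155


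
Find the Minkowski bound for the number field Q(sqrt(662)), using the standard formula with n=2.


d = 662, d mod 4 = 2, so disc(K) = 4d = 2648; |disc(K)| = 2648
Real quadratic field, so n = 2, s = r2 = 0, r1 = 2
M = (n!/n^n) * (4/pi)^s * sqrt(|disc(K)|) = (2!/2^2) * (4/pi)^0 * sqrt(2648)
= 0.5 * 1.000000 * 51.458721
= 25.7294

25.7294


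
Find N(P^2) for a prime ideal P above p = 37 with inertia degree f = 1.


N(P^a) = p^(a*f)
= 37^(2*1)
= 37^2
= 1369

1369


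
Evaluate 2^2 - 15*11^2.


x^2 - d*y^2
= 2^2 - 15*11^2
= 4 - 1815
= -1811

-1811


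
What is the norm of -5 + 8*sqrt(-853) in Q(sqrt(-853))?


N(a + b*sqrt(d)) = a^2 - d*b^2
= (-5)^2 - (-853)*(8)^2
= 25 + 54592
= 54617

54617


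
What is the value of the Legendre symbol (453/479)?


p = 479 is prime, so compute (453/479) with the reciprocity algorithm (Jacobi-symbol steps: pull out 2s via (2/n), flip via reciprocity, reduce):
  reciprocity: (453/479) -> +(479/453)
  reduce: (26/453)
  pull out 2: (2/453) = -1  (since 453 mod 8 = 5)
  reciprocity: (13/453) -> +(453/13)
  reduce: (11/13)
  reciprocity: (11/13) -> +(13/11)
  reduce: (2/11)
  pull out 2: (2/11) = -1  (since 11 mod 8 = 3)
  (1/11) = 1
Product of signs = 1
(453/479) = 1

1


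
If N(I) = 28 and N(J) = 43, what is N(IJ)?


N(IJ) = N(I) * N(J)
= 28 * 43
= 1204

1204


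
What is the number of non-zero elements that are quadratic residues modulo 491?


For prime p, the number of non-zero quadratic residues is (p-1)/2.
= (491-1)/2
= 245

245


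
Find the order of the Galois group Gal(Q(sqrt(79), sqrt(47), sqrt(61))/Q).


The 3 square roots of distinct primes are multiplicatively independent over Q,
so [K:Q] = 2^3 and Gal(K/Q) is isomorphic to (Z/2Z)^3.
|Gal| = 2^3 = 8

8


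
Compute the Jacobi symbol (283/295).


Compute (283/295) via quadratic reciprocity:
  reciprocity: (283/295) -> -(295/283)
  reduce: (12/283)
  pull out 2: (2/283) = -1  (since 283 mod 8 = 3)
  pull out 2: (2/283) = -1  (since 283 mod 8 = 3)
  reciprocity: (3/283) -> -(283/3)
  reduce: (1/3)
  (1/3) = 1
Product of signs = 1

1


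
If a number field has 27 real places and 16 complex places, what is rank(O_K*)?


By Dirichlet's unit theorem:
rank = r1 + r2 - 1
= 27 + 16 - 1
= 42

42


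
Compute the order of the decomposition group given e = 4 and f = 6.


|D_P| = e * f
= 4 * 6
= 24

24


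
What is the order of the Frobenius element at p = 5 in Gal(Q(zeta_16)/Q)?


The Frobenius at p in Gal(Q(zeta_n)/Q) = (Z/nZ)* is the class of p, so its order is ord_16(5), the smallest k >= 1 with 5^k = 1 mod 16.
n = 16 = 2^4, phi(16) = 8; the order divides phi(n).
Divisors of 8: 1, 2, 4, 8
Repeated squaring mod 16: 5^1 = 5, 5^2 = 9, 5^4 = 1, 5^8 = 1
Test divisors in increasing order:
  k=1: 5^1 = 5 mod 16
  k=2: 5^2 = 9 mod 16
  k=4: 5^4 = 1 mod 16  <- first divisor giving 1
Order = 4

4


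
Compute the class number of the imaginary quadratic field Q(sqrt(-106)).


K = Q(sqrt(-106)). d mod 4 = 2, so D = disc(K) = 4d = -424
h(K) equals the number of primitive reduced positive-definite forms (a, b, c) = a*x^2 + b*x*y + c*y^2 with b^2 - 4ac = D,
where reduced means |b| <= a <= c, with b >= 0 whenever |b| = a or a = c, and primitive means gcd(a, b, c) = 1.
Reduced forces 3a^2 <= |D| = 424, so 1 <= a <= 11; b must have the parity of D, and c = (b^2 - D)/(4a) must be an integer >= a.
Enumerate a = 1..11, b in [-a, a]:
  a=1: (1, 0, 106)  [1]
  a=2: (2, 0, 53)  [1]
  a=3..4: none
  a=5: (5, -4, 22), (5, 4, 22)  [2]
  a=6..9: none
  a=10: (10, -4, 11), (10, 4, 11)  [2]
  a=11: none
Total reduced forms: 1 + 1 + 2 + 2 = 6
h = 6

6


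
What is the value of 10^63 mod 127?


p = 127 is prime and the exponent is (p-1)/2 = 63, so by Euler's criterion 10^63 = (10/127) = +1 or -1 mod 127.
Compute by square-and-multiply:
  63 = 32 + 16 + 8 + 4 + 2 + 1 (binary 111111)
  Repeated squaring mod 127: 10^1 = 10, 10^2 = 100, 10^4 = 94, 10^8 = 73, 10^16 = 122, 10^32 = 25
  10^63 = 10^32 * 10^16 * 10^8 * 10^4 * 10^2 * 10^1 = 25 * 122 * 73 * 94 * 100 * 10 mod 127
    25 * 122 = 3050 = 2 mod 127
    2 * 73 = 146 = 19 mod 127
    19 * 94 = 1786 = 8 mod 127
    8 * 100 = 800 = 38 mod 127
    38 * 10 = 380 = 126 mod 127
  10^63 = 126 mod 127
Result 126 = p - 1 = -1 mod 127: 10 is a quadratic non-residue mod 127. As a residue in [0, p-1] the value is 126.
10^63 mod 127 = 126

126


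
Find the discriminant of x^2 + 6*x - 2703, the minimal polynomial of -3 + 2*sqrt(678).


The element -3 + 2*sqrt(678) has minimal polynomial:
x^2 + 6*x - 2703
Discriminant = (6)^2 - 4*(-2703)
= 36 + 10812
= 10848

10848


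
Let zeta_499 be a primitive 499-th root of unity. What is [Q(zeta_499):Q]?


The degree equals Euler's totient phi(499).
499 = 499
phi(499) = 498

498


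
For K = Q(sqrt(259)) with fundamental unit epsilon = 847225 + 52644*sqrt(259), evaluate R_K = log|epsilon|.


epsilon = 847225 + 52644*sqrt(259)
= 1.6944e+06
R = ln(1.6944e+06)
= 14.3429

14.3429
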